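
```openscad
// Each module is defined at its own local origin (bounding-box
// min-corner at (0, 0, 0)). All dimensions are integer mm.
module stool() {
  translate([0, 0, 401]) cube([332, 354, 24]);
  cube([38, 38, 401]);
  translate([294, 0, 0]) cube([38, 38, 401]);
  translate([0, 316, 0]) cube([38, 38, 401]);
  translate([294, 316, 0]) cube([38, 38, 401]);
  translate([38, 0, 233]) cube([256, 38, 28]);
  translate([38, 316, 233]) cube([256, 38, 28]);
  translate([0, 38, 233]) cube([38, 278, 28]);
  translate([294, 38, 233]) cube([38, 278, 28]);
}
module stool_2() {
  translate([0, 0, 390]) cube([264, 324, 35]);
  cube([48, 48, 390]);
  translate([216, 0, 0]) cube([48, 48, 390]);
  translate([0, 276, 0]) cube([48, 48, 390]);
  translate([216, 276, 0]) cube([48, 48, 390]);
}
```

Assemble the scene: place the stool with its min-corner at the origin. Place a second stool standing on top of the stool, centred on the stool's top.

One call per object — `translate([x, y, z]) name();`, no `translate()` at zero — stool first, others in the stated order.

stool();
translate([34, 15, 425]) stool_2();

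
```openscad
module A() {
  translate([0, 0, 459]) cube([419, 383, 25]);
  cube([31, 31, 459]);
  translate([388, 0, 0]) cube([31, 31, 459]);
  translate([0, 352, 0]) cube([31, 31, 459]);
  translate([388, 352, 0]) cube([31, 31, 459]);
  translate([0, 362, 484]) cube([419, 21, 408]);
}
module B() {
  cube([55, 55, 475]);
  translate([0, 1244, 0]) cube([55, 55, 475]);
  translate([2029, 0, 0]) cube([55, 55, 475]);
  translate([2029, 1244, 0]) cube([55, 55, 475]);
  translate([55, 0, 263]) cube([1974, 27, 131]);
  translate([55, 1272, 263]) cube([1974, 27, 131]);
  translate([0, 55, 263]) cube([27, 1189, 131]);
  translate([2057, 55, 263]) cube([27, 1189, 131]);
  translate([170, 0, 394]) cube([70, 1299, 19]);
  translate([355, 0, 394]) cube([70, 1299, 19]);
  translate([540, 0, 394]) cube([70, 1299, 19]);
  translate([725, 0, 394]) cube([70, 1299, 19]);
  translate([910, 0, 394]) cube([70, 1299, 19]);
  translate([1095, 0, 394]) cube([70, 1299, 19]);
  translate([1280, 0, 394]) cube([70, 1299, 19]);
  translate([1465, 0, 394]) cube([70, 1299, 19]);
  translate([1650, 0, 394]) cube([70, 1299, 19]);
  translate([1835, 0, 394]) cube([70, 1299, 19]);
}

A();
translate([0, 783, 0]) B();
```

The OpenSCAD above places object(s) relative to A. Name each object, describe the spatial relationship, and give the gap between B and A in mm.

A is a chair. B is a bed frame. The bed frame is on the floor beside the chair on its +y side. The gap between the bed frame and the chair is 400 mm.

The bed frame's nearest face is 400 mm from the chair's +y face.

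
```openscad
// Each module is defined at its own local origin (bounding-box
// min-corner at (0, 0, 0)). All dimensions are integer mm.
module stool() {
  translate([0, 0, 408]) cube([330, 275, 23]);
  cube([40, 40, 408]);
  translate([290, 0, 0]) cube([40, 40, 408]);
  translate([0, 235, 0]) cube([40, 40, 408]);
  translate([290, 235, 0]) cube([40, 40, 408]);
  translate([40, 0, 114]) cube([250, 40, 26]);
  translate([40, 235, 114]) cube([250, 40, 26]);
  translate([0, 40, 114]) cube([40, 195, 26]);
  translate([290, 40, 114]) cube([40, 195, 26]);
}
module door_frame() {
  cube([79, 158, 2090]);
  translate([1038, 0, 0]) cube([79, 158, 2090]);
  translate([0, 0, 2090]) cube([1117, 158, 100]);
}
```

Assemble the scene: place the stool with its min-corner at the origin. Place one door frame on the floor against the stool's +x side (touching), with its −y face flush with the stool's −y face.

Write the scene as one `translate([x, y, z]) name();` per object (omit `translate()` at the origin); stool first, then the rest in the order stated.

stool();
translate([330, 0, 0]) door_frame();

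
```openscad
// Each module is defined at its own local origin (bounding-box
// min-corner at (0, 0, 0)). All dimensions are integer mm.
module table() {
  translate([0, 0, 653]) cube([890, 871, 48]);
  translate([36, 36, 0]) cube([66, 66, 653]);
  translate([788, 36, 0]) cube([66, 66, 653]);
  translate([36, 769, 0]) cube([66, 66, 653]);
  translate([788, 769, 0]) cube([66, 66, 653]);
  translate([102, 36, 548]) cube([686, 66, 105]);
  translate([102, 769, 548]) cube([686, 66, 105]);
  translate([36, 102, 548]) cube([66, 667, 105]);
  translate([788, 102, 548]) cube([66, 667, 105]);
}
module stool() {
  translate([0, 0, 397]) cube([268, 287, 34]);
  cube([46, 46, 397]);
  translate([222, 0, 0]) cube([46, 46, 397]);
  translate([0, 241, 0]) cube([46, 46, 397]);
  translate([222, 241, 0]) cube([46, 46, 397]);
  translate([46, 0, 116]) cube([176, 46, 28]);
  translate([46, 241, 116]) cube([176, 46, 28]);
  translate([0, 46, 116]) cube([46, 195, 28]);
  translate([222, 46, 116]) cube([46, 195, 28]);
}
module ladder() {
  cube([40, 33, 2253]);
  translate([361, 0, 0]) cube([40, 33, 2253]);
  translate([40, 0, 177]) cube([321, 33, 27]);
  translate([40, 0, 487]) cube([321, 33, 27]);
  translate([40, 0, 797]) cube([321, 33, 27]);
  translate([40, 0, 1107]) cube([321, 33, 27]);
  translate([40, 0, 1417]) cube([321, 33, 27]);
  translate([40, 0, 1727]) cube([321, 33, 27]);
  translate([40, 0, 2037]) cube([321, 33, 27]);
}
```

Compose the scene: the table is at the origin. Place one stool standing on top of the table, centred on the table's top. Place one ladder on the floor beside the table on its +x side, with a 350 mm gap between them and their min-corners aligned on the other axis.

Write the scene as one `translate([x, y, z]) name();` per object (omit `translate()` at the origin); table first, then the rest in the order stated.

table();
translate([311, 292, 701]) stool();
translate([1240, 0, 0]) ladder();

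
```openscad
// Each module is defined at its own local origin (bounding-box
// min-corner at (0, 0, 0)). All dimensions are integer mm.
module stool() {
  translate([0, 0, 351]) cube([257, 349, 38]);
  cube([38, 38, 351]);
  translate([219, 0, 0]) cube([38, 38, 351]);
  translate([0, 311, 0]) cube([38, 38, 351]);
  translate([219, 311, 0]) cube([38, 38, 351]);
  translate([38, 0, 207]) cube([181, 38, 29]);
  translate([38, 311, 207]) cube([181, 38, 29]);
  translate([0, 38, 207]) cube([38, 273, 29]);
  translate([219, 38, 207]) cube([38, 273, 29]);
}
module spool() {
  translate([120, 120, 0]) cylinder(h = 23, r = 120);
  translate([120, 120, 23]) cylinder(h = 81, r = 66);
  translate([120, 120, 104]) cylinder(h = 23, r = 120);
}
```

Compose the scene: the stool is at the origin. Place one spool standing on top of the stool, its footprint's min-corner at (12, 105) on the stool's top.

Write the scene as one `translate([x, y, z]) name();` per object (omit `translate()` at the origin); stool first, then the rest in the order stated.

stool();
translate([12, 105, 389]) spool();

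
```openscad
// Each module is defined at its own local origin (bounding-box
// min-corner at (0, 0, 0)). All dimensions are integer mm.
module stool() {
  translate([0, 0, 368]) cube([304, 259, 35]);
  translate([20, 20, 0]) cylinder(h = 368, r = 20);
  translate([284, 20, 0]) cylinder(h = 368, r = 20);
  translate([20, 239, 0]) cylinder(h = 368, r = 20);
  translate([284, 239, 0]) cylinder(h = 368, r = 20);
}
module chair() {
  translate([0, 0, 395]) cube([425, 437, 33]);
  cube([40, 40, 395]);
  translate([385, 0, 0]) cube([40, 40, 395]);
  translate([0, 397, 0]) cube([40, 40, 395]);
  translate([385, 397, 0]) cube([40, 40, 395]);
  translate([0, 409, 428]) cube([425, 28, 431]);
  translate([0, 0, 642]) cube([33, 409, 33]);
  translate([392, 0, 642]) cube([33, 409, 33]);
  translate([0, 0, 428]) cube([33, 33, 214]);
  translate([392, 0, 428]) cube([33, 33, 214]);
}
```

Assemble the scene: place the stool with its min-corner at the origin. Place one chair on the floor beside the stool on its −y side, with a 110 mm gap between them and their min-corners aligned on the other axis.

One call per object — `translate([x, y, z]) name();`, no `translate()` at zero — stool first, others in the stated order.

stool();
translate([0, -547, 0]) chair();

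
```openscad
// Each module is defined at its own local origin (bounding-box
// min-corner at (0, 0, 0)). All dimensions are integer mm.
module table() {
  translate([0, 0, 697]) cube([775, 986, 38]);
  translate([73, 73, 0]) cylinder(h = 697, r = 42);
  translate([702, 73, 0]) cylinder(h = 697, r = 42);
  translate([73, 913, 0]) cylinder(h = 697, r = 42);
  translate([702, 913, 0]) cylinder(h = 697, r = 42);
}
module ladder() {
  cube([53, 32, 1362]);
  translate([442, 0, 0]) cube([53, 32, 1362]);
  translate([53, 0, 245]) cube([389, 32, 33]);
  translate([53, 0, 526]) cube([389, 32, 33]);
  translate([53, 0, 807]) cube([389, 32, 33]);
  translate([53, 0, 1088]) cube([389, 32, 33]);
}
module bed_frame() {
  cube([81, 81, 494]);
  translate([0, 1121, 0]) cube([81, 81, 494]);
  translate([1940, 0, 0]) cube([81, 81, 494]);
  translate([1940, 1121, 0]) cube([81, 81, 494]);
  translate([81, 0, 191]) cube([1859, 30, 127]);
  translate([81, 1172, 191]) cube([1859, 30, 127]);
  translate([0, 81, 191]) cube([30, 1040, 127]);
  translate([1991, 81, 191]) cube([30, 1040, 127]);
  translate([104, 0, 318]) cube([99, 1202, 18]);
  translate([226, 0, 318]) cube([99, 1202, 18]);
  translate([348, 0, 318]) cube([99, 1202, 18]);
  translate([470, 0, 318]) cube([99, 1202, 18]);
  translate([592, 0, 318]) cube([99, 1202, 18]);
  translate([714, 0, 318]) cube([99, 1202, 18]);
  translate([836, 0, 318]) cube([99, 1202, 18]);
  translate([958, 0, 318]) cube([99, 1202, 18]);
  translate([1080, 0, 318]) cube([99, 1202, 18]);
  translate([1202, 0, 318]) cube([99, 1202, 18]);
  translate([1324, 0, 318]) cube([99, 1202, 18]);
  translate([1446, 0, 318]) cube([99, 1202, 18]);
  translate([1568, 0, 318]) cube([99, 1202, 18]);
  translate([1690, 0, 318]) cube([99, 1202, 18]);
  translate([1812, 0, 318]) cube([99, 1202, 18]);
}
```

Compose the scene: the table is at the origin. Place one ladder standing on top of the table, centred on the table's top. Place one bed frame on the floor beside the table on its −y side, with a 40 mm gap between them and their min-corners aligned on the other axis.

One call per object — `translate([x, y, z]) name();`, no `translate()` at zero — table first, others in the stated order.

table();
translate([140, 477, 735]) ladder();
translate([0, -1242, 0]) bed_frame();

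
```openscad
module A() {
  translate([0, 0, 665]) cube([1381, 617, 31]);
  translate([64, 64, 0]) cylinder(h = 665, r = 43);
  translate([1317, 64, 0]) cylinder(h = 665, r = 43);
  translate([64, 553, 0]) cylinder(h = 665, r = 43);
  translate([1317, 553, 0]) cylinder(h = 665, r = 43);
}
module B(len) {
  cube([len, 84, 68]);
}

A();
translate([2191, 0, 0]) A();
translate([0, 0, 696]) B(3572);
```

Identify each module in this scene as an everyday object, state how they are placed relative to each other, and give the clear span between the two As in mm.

Second table starts at x = 2191; first ends at x = 1381; clear span = 2191 − 1381 = 810 mm.

A is a table. B is a beam. A beam spans the tops of two tables. The clear span between the two tables is 810 mm.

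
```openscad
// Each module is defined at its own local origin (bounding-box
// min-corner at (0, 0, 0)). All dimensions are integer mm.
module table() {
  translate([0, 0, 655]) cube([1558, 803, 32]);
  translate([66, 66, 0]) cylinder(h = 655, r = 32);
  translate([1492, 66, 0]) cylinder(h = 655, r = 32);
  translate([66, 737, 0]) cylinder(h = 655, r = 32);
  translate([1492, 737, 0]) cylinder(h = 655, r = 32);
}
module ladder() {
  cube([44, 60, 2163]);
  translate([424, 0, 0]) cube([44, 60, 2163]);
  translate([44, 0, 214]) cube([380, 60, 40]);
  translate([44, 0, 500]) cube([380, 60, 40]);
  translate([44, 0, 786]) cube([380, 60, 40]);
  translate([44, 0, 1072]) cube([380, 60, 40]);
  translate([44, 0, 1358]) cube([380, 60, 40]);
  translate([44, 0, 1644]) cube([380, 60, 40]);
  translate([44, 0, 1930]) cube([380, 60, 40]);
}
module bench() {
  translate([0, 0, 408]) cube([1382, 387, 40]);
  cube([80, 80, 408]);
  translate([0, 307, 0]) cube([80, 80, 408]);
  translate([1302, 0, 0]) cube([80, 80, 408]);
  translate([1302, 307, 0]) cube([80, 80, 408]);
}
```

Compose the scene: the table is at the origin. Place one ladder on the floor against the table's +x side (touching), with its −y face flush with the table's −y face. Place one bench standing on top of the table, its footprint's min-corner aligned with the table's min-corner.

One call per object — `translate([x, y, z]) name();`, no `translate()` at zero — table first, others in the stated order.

table();
translate([1558, 0, 0]) ladder();
translate([0, 0, 687]) bench();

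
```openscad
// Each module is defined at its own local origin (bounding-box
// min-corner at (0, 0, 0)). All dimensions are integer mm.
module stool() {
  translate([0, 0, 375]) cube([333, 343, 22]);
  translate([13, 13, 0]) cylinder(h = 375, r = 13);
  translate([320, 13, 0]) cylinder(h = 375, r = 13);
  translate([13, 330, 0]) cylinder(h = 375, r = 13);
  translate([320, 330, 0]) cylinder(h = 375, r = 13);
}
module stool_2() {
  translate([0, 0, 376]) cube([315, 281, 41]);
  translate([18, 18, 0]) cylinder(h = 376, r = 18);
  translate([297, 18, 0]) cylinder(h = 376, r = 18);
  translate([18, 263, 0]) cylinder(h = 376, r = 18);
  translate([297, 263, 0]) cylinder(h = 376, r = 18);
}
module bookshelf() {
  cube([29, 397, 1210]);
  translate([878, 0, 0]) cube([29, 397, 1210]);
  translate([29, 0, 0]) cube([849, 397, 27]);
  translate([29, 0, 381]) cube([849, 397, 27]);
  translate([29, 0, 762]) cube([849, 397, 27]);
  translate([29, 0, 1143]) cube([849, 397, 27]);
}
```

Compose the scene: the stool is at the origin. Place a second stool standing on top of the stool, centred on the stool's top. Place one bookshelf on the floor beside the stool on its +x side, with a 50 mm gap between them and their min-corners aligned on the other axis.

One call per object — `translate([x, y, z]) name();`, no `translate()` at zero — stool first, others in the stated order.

stool();
translate([9, 31, 397]) stool_2();
translate([383, 0, 0]) bookshelf();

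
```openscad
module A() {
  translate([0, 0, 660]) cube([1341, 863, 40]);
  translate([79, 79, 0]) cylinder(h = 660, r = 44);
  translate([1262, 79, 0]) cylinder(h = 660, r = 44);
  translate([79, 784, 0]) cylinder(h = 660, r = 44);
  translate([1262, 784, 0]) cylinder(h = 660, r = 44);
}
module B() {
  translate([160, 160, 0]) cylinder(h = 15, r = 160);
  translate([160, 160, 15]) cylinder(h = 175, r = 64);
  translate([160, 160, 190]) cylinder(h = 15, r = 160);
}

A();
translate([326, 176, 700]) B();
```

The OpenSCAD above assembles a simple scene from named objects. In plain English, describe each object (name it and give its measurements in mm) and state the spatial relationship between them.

A is a table: top 1341 mm (x) × 863 mm (y), 40 mm thick, upper face at z = 700 mm, on four round legs of 88 mm diameter, each leg's bounding box inset 35 mm from the nearest pair of top edges, running from z = 0 to the bottom of the top.

B is a spool: two coaxial disc flanges of radius 160 mm and thickness 15 mm, joined by a core cylinder of radius 64 mm and height 175 mm. The lower flange rests on z = 0 and the three cylinders share a vertical axis.

The spool is on top of the table.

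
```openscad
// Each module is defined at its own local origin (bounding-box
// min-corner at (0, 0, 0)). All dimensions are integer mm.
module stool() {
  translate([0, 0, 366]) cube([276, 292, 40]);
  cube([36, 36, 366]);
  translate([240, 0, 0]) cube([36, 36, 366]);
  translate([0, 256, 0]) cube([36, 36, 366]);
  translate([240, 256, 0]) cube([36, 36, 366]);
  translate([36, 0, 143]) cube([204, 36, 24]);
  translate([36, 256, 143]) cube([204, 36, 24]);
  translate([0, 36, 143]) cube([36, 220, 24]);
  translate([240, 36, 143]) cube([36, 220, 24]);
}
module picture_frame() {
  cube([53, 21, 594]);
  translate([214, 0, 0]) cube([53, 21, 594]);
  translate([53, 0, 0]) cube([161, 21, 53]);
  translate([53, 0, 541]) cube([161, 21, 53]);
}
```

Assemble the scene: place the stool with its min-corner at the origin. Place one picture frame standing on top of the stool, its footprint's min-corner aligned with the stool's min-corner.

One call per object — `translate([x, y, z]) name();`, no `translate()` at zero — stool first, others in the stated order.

stool();
translate([0, 0, 406]) picture_frame();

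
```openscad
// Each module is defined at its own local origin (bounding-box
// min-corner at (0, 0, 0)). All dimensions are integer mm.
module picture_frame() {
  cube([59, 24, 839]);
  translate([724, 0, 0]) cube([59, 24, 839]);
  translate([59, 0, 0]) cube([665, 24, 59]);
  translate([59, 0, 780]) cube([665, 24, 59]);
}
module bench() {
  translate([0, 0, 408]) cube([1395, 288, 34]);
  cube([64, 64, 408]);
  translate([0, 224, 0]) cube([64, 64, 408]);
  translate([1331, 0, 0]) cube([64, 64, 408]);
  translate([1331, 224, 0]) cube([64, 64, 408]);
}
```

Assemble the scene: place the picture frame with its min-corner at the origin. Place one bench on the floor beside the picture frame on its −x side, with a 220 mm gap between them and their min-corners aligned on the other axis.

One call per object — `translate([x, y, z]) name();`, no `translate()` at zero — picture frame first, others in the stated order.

picture_frame();
translate([-1615, 0, 0]) bench();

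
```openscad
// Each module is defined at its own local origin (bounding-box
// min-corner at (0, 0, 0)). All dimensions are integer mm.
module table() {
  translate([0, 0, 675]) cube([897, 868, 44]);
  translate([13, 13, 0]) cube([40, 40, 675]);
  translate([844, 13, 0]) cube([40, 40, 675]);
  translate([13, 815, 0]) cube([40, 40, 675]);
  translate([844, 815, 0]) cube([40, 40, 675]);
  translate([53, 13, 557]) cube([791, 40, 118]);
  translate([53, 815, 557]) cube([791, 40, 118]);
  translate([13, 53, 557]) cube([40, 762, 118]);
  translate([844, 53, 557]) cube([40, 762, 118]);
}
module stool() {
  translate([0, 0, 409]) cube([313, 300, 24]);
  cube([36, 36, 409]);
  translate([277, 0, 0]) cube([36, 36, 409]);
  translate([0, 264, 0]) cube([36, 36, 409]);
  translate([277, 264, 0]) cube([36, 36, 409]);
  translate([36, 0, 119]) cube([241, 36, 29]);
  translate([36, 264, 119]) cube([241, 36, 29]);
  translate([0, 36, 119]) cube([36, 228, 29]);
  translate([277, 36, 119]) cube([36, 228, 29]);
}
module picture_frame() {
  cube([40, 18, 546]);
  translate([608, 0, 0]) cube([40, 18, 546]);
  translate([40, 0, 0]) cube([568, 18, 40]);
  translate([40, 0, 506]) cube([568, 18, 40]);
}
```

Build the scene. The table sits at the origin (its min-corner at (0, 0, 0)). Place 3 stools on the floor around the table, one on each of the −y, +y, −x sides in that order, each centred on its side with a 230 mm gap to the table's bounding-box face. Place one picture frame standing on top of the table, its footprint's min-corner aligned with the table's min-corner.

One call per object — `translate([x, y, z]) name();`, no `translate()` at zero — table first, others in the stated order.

table();
translate([292, -530, 0]) stool();
translate([292, 1098, 0]) stool();
translate([-543, 284, 0]) stool();
translate([0, 0, 719]) picture_frame();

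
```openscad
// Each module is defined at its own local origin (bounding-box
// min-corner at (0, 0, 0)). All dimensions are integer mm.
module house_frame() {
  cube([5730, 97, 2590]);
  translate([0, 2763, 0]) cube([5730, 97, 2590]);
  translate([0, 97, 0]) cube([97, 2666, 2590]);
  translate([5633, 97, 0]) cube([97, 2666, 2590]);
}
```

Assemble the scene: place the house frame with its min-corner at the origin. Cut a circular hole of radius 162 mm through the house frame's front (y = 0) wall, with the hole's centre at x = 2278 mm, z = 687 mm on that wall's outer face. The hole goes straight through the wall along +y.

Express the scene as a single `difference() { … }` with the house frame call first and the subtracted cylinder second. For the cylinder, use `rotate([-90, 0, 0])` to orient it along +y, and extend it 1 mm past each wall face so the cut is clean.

difference() {
  house_frame();
  translate([2278, -1, 687]) rotate([-90, 0, 0]) cylinder(h = 99, r = 162);
}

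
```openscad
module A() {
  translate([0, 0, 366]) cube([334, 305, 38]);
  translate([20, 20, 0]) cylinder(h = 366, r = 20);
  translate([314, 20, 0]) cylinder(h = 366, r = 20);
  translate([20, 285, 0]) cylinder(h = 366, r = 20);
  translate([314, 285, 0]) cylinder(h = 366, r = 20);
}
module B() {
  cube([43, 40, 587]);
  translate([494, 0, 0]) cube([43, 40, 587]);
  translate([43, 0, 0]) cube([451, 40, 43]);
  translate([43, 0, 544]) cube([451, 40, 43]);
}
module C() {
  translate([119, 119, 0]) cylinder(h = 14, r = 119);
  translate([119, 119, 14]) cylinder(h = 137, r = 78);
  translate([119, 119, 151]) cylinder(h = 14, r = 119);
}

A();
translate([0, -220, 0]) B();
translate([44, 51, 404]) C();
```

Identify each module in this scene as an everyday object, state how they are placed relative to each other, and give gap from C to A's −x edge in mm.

The spool's min-x is at 44; the stool's min-x is 0; gap = 44 mm.

A is a stool. B is a picture frame. C is a spool. The picture frame is on the floor beside the stool on its −y side. The spool is on top of the stool. The gap from the spool to the stool's −x edge is 44 mm.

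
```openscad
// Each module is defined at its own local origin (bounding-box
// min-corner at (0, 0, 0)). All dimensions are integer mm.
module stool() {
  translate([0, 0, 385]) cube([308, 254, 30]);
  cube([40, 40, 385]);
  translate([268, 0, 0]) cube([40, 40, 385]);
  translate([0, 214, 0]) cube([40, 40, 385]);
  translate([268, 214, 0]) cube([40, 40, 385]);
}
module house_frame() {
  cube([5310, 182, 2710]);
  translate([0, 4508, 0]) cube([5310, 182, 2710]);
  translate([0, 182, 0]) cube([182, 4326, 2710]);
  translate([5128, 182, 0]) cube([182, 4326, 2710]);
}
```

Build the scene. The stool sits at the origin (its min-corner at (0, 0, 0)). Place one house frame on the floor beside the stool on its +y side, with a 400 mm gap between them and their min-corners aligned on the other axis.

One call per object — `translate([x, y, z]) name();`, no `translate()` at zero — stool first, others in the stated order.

stool();
translate([0, 654, 0]) house_frame();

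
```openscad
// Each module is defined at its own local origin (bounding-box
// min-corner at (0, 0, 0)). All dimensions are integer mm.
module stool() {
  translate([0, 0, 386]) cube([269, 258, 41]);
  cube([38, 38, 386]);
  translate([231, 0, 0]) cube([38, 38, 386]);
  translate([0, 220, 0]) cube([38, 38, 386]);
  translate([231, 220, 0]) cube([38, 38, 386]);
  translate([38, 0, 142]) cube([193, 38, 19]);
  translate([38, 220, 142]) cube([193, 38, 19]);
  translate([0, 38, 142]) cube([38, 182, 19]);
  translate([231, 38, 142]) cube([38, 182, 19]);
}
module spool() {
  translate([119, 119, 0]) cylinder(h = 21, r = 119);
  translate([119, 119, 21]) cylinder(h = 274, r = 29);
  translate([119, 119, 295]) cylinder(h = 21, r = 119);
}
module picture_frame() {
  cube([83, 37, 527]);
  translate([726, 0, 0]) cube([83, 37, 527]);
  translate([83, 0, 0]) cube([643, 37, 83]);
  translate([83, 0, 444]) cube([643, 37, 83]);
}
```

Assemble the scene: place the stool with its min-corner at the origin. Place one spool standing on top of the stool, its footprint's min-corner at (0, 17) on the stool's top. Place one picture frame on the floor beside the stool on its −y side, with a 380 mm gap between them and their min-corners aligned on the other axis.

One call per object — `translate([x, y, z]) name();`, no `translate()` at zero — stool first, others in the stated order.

stool();
translate([0, 17, 427]) spool();
translate([0, -417, 0]) picture_frame();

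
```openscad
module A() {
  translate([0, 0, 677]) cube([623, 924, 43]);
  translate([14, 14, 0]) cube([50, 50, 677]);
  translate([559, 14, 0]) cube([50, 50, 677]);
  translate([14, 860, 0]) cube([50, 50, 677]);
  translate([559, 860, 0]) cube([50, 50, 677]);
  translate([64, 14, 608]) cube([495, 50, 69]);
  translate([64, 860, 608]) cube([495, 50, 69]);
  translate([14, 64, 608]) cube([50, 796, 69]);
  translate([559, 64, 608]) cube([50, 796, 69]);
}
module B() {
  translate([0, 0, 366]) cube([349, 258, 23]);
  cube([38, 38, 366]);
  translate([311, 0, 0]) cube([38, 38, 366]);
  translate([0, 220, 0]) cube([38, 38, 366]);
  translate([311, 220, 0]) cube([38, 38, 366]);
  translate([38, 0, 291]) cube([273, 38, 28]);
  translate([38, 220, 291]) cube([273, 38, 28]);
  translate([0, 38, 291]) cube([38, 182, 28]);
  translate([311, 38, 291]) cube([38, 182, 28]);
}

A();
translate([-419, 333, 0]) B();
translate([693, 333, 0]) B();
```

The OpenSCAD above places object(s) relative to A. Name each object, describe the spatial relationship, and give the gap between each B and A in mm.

Each stool's nearest face is 70 mm from the table's bounding box.

A is a table. B is a stool. Two stools sit around the table at the −x, +x sides. The gap between each stool and the table is 70 mm.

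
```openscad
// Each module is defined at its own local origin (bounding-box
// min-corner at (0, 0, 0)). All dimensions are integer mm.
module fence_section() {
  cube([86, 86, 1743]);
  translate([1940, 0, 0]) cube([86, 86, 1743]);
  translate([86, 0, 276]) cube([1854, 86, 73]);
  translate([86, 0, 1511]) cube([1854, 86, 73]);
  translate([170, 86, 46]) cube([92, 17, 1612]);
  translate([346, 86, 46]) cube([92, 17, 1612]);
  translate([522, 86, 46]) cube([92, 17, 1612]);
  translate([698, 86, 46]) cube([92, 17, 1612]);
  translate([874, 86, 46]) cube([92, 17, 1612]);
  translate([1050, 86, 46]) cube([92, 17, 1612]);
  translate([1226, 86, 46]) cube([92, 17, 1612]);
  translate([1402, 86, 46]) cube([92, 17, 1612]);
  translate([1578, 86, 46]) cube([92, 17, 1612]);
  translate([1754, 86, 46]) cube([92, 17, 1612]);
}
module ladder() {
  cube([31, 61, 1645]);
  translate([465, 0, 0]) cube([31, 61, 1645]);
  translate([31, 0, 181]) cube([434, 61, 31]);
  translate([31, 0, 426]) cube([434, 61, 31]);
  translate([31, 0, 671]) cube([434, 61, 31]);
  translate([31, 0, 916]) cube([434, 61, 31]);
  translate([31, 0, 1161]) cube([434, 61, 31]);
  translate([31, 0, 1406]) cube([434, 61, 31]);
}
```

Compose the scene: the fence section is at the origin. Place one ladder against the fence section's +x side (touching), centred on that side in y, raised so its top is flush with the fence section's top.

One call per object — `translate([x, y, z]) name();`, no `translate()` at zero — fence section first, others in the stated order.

fence_section();
translate([2026, 21, 98]) ladder();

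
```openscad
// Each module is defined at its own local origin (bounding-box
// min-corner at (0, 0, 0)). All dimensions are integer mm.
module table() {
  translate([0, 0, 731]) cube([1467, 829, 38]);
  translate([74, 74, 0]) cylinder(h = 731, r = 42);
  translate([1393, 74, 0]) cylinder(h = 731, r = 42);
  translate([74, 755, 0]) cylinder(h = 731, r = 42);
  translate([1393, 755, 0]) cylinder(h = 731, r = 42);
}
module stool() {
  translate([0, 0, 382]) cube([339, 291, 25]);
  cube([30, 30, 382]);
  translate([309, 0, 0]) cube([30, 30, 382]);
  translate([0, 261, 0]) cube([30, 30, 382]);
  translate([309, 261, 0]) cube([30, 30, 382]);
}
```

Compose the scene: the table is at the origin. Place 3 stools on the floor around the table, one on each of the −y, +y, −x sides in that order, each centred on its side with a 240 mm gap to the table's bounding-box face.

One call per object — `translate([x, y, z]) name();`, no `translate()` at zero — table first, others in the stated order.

table();
translate([564, -531, 0]) stool();
translate([564, 1069, 0]) stool();
translate([-579, 269, 0]) stool();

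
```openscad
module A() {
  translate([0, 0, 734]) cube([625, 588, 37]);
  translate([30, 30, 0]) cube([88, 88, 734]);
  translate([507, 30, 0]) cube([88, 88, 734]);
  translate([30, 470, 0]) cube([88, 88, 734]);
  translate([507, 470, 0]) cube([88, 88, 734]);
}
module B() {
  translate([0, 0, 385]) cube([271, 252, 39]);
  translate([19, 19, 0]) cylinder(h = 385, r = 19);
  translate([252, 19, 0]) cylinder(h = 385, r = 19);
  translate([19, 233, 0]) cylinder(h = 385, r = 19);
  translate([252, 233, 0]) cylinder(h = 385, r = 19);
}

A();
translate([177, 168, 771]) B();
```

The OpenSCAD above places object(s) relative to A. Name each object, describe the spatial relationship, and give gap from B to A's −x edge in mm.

The stool's min-x is at 177; the table's min-x is 0; gap = 177 mm.

A is a table. B is a stool. The stool is on top of the table, centred. The gap from the stool to the table's −x edge is 177 mm.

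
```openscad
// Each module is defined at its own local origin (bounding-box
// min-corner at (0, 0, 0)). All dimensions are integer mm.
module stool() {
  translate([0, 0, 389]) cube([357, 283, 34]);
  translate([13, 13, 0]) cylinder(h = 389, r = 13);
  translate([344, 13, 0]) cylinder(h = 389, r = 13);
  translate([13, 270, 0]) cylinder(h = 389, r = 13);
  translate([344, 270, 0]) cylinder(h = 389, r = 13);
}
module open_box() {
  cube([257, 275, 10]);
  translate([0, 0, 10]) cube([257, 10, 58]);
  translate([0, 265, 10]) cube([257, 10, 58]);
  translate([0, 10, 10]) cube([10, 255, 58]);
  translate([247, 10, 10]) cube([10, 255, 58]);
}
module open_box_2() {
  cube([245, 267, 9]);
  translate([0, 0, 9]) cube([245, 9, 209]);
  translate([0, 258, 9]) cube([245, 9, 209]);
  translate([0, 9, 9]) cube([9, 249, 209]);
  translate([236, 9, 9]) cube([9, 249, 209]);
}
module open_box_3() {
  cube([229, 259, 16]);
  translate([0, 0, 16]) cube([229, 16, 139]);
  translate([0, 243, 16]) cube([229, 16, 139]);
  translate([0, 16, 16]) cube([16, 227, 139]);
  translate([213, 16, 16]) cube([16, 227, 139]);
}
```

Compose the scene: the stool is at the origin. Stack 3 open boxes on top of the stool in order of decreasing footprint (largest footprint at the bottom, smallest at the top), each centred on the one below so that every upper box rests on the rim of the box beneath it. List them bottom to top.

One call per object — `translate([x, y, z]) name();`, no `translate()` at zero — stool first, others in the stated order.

stool();
translate([50, 4, 423]) open_box();
translate([56, 8, 491]) open_box_2();
translate([64, 12, 709]) open_box_3();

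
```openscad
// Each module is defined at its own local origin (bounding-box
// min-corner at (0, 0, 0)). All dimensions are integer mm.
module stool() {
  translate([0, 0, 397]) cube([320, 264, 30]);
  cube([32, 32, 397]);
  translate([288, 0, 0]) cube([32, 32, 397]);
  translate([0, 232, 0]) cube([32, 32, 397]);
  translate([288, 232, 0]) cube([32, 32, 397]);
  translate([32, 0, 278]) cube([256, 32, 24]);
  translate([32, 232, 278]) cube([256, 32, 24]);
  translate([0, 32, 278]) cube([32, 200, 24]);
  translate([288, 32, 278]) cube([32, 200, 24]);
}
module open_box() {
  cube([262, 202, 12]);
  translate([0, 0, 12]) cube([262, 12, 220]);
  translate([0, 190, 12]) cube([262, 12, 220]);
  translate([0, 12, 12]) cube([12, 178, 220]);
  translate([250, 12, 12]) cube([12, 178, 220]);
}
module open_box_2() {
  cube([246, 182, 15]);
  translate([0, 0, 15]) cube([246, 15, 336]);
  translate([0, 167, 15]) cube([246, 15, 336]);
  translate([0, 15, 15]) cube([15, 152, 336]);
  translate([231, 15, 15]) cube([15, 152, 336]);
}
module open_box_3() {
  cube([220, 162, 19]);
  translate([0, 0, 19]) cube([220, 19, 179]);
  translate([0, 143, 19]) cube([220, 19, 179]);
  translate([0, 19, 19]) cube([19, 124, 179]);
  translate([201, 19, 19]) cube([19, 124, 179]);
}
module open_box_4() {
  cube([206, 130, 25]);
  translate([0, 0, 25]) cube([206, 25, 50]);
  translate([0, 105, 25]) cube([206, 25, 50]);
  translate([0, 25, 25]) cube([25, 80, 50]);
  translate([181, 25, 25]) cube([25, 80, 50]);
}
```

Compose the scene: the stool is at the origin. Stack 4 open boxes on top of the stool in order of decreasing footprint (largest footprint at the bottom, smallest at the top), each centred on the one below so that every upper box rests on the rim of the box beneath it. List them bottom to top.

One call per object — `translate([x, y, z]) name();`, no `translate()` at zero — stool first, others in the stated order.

stool();
translate([29, 31, 427]) open_box();
translate([37, 41, 659]) open_box_2();
translate([50, 51, 1010]) open_box_3();
translate([57, 67, 1208]) open_box_4();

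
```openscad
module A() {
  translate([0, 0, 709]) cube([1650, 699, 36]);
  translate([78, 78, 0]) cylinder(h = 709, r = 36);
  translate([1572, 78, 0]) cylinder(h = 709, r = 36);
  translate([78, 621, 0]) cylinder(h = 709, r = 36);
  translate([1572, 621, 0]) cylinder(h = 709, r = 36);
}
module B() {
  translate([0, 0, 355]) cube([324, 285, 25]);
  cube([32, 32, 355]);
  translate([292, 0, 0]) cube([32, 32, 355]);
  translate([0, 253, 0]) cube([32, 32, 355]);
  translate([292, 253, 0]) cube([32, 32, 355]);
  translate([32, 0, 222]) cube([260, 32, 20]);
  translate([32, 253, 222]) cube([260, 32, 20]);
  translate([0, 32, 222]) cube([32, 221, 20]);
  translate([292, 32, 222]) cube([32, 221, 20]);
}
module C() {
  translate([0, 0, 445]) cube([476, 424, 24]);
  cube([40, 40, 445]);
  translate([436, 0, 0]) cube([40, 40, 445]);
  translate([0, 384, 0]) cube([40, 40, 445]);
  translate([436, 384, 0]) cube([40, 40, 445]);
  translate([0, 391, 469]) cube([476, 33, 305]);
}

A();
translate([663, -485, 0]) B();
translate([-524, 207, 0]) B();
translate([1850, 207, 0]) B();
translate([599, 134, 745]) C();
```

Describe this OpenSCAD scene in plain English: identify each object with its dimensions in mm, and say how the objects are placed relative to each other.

A is a table with a 1650×699 mm rectangular top, 36 mm thick, top surface at z = 745 mm, supported by four round legs of 72 mm diameter, each leg's bounding box inset 42 mm from the nearest pair of top edges, running from the floor.

B is a simple wooden stool: a rectangular seat 324 mm (x) by 285 mm (y), 25 mm thick, top face at z = 380 mm, on four square legs, each 32×32 mm in cross-section. The legs rest on z = 0, each flush with a corner of the seat. Four stretchers, 32 mm wide and 20 mm tall, connect adjacent legs with their undersides at z = 222 mm, each running between the inner faces of the legs it joins and aligned with the legs' outer faces on the other axis.

C is a chair. The seat is a 476×424×24 mm slab with its top at z = 469 mm, on four 40×40 mm corner legs (flush with the seat edges, standing on z = 0). A flat backrest 33 mm thick, 305 mm tall, spans the full seat width and rises from the seat top along its +y edge, rear face flush with the rear of the seat.

Three stools sit around the table at the −y, −x, +x sides. The chair is on top of the table.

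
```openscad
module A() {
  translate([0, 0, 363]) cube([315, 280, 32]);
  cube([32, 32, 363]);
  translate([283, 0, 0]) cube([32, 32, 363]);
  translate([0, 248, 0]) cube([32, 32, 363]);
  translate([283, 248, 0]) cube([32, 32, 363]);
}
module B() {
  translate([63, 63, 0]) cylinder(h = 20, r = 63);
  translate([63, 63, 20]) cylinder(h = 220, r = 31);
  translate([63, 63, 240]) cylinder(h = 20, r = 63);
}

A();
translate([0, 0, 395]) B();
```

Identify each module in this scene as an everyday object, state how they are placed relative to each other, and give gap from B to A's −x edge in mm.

The spool's min-x is at 0; the stool's min-x is 0; gap = 0 mm.

A is a stool. B is a spool. The spool is on top of the stool. The gap from the spool to the stool's −x edge is 0 mm.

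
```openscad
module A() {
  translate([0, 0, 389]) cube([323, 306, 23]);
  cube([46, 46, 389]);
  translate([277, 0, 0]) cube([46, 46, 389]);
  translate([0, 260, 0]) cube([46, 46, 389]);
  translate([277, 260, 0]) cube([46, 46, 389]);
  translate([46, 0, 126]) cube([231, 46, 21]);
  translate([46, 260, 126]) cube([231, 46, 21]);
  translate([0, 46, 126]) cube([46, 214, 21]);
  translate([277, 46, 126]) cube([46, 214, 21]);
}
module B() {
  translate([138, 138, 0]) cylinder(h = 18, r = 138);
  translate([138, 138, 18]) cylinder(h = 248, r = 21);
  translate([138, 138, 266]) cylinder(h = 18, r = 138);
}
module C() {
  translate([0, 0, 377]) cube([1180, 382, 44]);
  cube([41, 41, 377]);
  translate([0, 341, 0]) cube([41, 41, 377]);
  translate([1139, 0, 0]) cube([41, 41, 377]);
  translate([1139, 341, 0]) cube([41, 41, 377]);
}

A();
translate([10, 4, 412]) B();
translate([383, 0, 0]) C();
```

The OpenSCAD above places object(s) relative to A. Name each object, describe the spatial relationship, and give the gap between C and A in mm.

The bench's nearest face is 60 mm from the stool's +x face.

A is a stool. B is a spool. C is a bench. The spool is on top of the stool. The bench is on the floor beside the stool on its +x side. The gap between the bench and the stool is 60 mm.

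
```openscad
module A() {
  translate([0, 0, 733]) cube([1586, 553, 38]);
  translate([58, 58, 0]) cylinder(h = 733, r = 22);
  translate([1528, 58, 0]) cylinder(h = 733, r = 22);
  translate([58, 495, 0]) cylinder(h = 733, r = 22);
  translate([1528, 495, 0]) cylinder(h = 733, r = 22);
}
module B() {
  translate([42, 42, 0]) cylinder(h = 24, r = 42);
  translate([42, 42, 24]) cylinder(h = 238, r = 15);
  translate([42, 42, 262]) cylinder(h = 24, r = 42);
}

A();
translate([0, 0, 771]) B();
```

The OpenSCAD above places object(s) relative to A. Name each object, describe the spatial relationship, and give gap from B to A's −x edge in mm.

A is a table. B is a spool. The spool is on top of the table. The gap from the spool to the table's −x edge is 0 mm.

The spool's min-x is at 0; the table's min-x is 0; gap = 0 mm.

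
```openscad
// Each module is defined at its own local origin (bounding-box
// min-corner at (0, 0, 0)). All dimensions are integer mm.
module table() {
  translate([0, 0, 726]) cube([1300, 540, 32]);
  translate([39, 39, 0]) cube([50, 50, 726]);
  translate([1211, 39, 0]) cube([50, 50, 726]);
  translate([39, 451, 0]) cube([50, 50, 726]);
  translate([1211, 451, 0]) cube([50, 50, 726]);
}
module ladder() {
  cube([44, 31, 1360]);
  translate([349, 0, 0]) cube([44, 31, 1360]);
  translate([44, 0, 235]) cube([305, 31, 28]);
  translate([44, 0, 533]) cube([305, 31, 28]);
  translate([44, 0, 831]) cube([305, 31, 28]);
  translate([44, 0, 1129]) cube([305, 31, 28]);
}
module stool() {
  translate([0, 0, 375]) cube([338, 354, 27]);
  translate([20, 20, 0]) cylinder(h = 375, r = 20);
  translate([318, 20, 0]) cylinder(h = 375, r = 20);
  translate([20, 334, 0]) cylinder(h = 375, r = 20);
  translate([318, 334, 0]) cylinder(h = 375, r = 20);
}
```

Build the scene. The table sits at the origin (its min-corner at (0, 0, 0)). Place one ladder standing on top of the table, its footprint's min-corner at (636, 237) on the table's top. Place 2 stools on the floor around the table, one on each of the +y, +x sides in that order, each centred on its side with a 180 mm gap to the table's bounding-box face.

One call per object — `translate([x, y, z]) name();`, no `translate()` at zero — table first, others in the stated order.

table();
translate([636, 237, 758]) ladder();
translate([481, 720, 0]) stool();
translate([1480, 93, 0]) stool();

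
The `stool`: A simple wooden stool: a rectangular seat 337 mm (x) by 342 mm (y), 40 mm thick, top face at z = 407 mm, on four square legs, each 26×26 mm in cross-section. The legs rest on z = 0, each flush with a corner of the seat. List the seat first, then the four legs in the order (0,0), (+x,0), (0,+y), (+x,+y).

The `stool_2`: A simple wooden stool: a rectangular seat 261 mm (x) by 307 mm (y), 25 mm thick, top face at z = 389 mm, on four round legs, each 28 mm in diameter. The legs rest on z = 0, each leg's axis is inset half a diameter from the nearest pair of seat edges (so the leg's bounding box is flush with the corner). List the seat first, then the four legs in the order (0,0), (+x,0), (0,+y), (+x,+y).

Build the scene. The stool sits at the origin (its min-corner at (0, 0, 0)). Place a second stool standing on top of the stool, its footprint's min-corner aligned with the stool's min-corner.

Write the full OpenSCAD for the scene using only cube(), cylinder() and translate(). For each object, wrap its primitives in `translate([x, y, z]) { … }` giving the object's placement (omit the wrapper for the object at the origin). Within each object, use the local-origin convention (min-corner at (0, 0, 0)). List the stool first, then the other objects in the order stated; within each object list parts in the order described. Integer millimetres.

translate([0, 0, 367]) cube([337, 342, 40]);
cube([26, 26, 367]);
translate([311, 0, 0]) cube([26, 26, 367]);
translate([0, 316, 0]) cube([26, 26, 367]);
translate([311, 316, 0]) cube([26, 26, 367]);
translate([0, 0, 407]) {
  translate([0, 0, 364]) cube([261, 307, 25]);
  translate([14, 14, 0]) cylinder(h = 364, r = 14);
  translate([247, 14, 0]) cylinder(h = 364, r = 14);
  translate([14, 293, 0]) cylinder(h = 364, r = 14);
  translate([247, 293, 0]) cylinder(h = 364, r = 14);
}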